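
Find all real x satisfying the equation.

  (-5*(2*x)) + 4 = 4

Step 1. [(-5*(2*x)) + 4 = 4] the outer +4 inverts by subtracting 4. So sub: -5*(2*x) = 0.
Step 2. [-5*(2*x) = 0] leading coefficient -5: divide by -5. So div: 2*x = 0.
Step 3. [2*x = 0] LHS = 2·(…); ÷2 both sides. So div: x = 0.

Answer: x ∈ {0}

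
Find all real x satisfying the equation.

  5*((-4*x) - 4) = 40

Step 1. [5*((-4*x) - 4) = 40] 5·(inner) — divide through by 5. So div: (-4*x) - 4 = 8.
Step 2. [(-4*x) - 4 = 8] the outer -4 inverts by adding 4. So sub: -4*x = 12.
Step 3. [-4*x = 12] -4 out front; divide by -4, so div: x = -3.

Answer: x ∈ {-3}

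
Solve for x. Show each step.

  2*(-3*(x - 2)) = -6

Step 1. [2*(-3*(x - 2)) = -6] leading coefficient 2: divide by 2, so div: -3*(x - 2) = -3.
Step 2. [-3*(x - 2) = -3] -3·(inner) — divide through by -3 ⇒ div: x - 2 = 1.
Step 3. [x - 2 = 1] the outer -2 inverts by adding 2 ⇒ sub: x = 3.

Answer: x ∈ {3}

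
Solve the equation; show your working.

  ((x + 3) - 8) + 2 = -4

Step 1. [((x + 3) - 8) + 2 = -4] +2 is outermost — subtract 2 both sides, so sub: (x + 3) - 8 = -6.
Step 2. [(x + 3) - 8 = -6] 8 comes off first (add 8) ⇒ sub: x + 3 = 2.
Step 3. [x + 3 = 2] 3 comes off first (subtract 3) ⇒ sub: x = -1.

Answer: x ∈ {-1}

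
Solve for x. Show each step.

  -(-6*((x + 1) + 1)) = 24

Step 1. [-(-6*((x + 1) + 1)) = 24] leading − — multiply by −1 ⇒ neg: -6*((x + 1) + 1) = -24.
Step 2. [-6*((x + 1) + 1) = -24] divide by the outer -6. So div: (x + 1) + 1 = 4.
Step 3. [(x + 1) + 1 = 4] +1 is outermost — subtract 1 both sides ⇒ sub: x + 1 = 3.
Step 4. [x + 1 = 3] peel the +1: subtract 1 from each side, so sub: x = 2.

Answer: x ∈ {2}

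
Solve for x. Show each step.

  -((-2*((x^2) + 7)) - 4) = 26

Step 1. [-((-2*((x^2) + 7)) - 4) = 26] flip signs both sides. So neg: (-2*((x^2) + 7)) - 4 = -26.
Step 2. [(-2*((x^2) + 7)) - 4 = -26] common factor -2 (LHS and -26) — divide through. So factor: ((x^2) + 7) + 2 = 13.
Step 3. [((x^2) + 7) + 2 = 13] subtract 2: x sits inside (… + 2) ⇒ sub: (x^2) + 7 = 11.
Step 4. [(x^2) + 7 = 11] 7 comes off first (subtract 7). So sub: x^2 = 4.
Step 5. [x^2 = 4] √ both sides: 4 ≥ 0 gives two branches, so sqrt: x = 2 or -2.

Answer: x ∈ {-2, 2}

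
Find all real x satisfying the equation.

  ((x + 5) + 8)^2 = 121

Step 1. [((x + 5) + 8)^2 = 121] LHS squared, RHS 121 ≥ 0: apply √ (±). So sqrt: (x + 5) + 8 = 11 or -11.
Step 2. [(x + 5) + 8 = 11 or -11] 8 comes off first (subtract 8) ⇒ sub: x + 5 = 3 or -19.
Step 3. [x + 5 = 3 or -19] subtract 5: x sits inside (… + 5). So sub: x = -2 or -24.

Answer: x ∈ {-24, -2}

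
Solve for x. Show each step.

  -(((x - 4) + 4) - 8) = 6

Step 1. [-(((x - 4) + 4) - 8) = 6] flip signs both sides ⇒ neg: ((x - 4) + 4) - 8 = -6.
Step 2. [((x - 4) + 4) - 8 = -6] 8 comes off first (add 8). So sub: (x - 4) + 4 = 2.
Step 3. [(x - 4) + 4 = 2] the outer +4 inverts by subtracting 4. So sub: x - 4 = -2.
Step 4. [x - 4 = -2] peel the -4: add 4 from each side ⇒ sub: x = 2.

Answer: x ∈ {2}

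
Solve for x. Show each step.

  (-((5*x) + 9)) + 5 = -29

Step 1. [(-((5*x) + 9)) + 5 = -29] subtract 5: x sits inside (… + 5) ⇒ sub: -((5*x) + 9) = -34.
Step 2. [-((5*x) + 9) = -34] LHS negated; negate both sides ⇒ neg: (5*x) + 9 = 34.
Step 3. [(5*x) + 9 = 34] +9 is outermost — subtract 9 both sides. So sub: 5*x = 25.
Step 4. [5*x = 25] 5·(inner) — divide through by 5. So div: x = 5.

Answer: x ∈ {5}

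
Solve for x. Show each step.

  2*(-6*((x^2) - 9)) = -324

Step 1. [2*(-6*((x^2) - 9)) = -324] 2·(inner) — divide through by 2 ⇒ div: -6*((x^2) - 9) = -162.
Step 2. [-6*((x^2) - 9) = -162] -6·(inner) — divide through by -6 ⇒ div: (x^2) - 9 = 27.
Step 3. [(x^2) - 9 = 27] add 9: x sits inside (… - 9), so sub: x^2 = 36.
Step 4. [x^2 = 36] 36 ≥ 0, LHS is (·)² — take ±√. So sqrt: x = 6 or -6.

Answer: x ∈ {-6, 6}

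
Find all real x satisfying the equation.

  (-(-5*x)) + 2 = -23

Step 1. [(-(-5*x)) + 2 = -23] +2 is outermost — subtract 2 both sides, so sub: -(-5*x) = -25.
Step 2. [-(-5*x) = -25] LHS negated; negate both sides, so neg: -5*x = 25.
Step 3. [-5*x = 25] divide by the outer -5. So div: x = -5.

Answer: x ∈ {-5}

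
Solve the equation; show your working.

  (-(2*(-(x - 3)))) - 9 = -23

Step 1. [(-(2*(-(x - 3)))) - 9 = -23] -9 is outermost — add 9 both sides ⇒ sub: -(2*(-(x - 3))) = -14.
Step 2. [-(2*(-(x - 3))) = -14] flip signs both sides. So neg: 2*(-(x - 3)) = 14.
Step 3. [2*(-(x - 3)) = 14] LHS = 2·(…); ÷2 both sides, so div: -(x - 3) = 7.
Step 4. [-(x - 3) = 7] LHS negated; negate both sides ⇒ neg: x - 3 = -7.
Step 5. [x - 3 = -7] add 3: x sits inside (… - 3). So sub: x = -4.

Answer: x ∈ {-4}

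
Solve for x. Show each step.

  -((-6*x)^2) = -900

Step 1. [-((-6*x)^2) = -900] LHS negated; negate both sides ⇒ neg: (-6*x)^2 = 900.
Step 2. [(-6*x)^2 = 900] LHS squared, RHS 900 ≥ 0: apply √ (±). So sqrt: -6*x = 30 or -30.
Step 3. [-6*x = 30 or -30] divide by the outer -6, so div: x = -5 or 5.

Answer: x ∈ {-5, 5}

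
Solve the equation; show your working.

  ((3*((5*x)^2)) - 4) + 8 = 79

Step 1. [((3*((5*x)^2)) - 4) + 8 = 79] subtract 8: x sits inside (… + 8), so sub: (3*((5*x)^2)) - 4 = 71.
Step 2. [(3*((5*x)^2)) - 4 = 71] add 4: x sits inside (… - 4). So sub: 3*((5*x)^2) = 75.
Step 3. [3*((5*x)^2) = 75] 3·(inner) — divide through by 3 ⇒ div: (5*x)^2 = 25.
Step 4. [(5*x)^2 = 25] √ both sides: 25 ≥ 0 gives two branches, so sqrt: 5*x = 5 or -5.
Step 5. [5*x = 5 or -5] divide by the outer 5, so div: x = 1 or -1.

Answer: x ∈ {-1, 1}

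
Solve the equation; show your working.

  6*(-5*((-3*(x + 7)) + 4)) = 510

Step 1. [6*(-5*((-3*(x + 7)) + 4)) = 510] leading coefficient 6: divide by 6. So div: -5*((-3*(x + 7)) + 4) = 85.
Step 2. [-5*((-3*(x + 7)) + 4) = 85] leading coefficient -5: divide by -5, so div: (-3*(x + 7)) + 4 = -17.
Step 3. [(-3*(x + 7)) + 4 = -17] +4 is outermost — subtract 4 both sides, so sub: -3*(x + 7) = -21.
Step 4. [-3*(x + 7) = -21] divide by the outer -3 ⇒ div: x + 7 = 7.
Step 5. [x + 7 = 7] the outer +7 inverts by subtracting 7, so sub: x = 0.

Answer: x ∈ {0}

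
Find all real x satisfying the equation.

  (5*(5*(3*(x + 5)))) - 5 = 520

Step 1. [(5*(5*(3*(x + 5)))) - 5 = 520] -5 is outermost — add 5 both sides. So sub: 5*(5*(3*(x + 5))) = 525.
Step 2. [5*(5*(3*(x + 5))) = 525] 5 out front; divide by 5. So div: 5*(3*(x + 5)) = 105.
Step 3. [5*(3*(x + 5)) = 105] leading coefficient 5: divide by 5. So div: 3*(x + 5) = 21.
Step 4. [3*(x + 5) = 21] 3·(inner) — divide through by 3. So div: x + 5 = 7.
Step 5. [x + 5 = 7] subtract 5: x sits inside (… + 5). So sub: x = 2.

Answer: x ∈ {2}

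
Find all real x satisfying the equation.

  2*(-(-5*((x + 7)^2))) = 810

Step 1. [2*(-(-5*((x + 7)^2))) = 810] 2·(inner) — divide through by 2 ⇒ div: -(-5*((x + 7)^2)) = 405.
Step 2. [-(-5*((x + 7)^2)) = 405] leading − — multiply by −1. So neg: -5*((x + 7)^2) = -405.
Step 3. [-5*((x + 7)^2) = -405] -5·(inner) — divide through by -5. So div: (x + 7)^2 = 81.
Step 4. [(x + 7)^2 = 81] √ both sides: 81 ≥ 0 gives two branches ⇒ sqrt: x + 7 = 9 or -9.
Step 5. [x + 7 = 9 or -9] peel the +7: subtract 7 from each side ⇒ sub: x = 2 or -16.

Answer: x ∈ {-16, 2}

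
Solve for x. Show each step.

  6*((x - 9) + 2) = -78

Step 1. [6*((x - 9) + 2) = -78] 6 out front; divide by 6 ⇒ div: (x - 9) + 2 = -13.
Step 2. [(x - 9) + 2 = -13] the outer +2 inverts by subtracting 2. So sub: x - 9 = -15.
Step 3. [x - 9 = -15] peel the -9: add 9 from each side. So sub: x = -6.

Answer: x ∈ {-6}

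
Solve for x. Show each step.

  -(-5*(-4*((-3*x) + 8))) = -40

Step 1. [-(-5*(-4*((-3*x) + 8))) = -40] flip signs both sides, so neg: -5*(-4*((-3*x) + 8)) = 40.
Step 2. [-5*(-4*((-3*x) + 8)) = 40] -5·(inner) — divide through by -5. So div: -4*((-3*x) + 8) = -8.
Step 3. [-4*((-3*x) + 8) = -8] LHS = -4·(…); ÷-4 both sides, so div: (-3*x) + 8 = 2.
Step 4. [(-3*x) + 8 = 2] 8 comes off first (subtract 8), so sub: -3*x = -6.
Step 5. [-3*x = -6] -3·(inner) — divide through by -3 ⇒ div: x = 2.

Answer: x ∈ {2}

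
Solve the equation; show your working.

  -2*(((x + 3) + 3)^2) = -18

Step 1. [-2*(((x + 3) + 3)^2) = -18] -2 out front; divide by -2. So div: ((x + 3) + 3)^2 = 9.
Step 2. [((x + 3) + 3)^2 = 9] √ both sides: 9 ≥ 0 gives two branches ⇒ sqrt: (x + 3) + 3 = 3 or -3.
Step 3. [(x + 3) + 3 = 3 or -3] subtract 3: x sits inside (… + 3), so sub: x + 3 = 0 or -6.
Step 4. [x + 3 = 0 or -6] 3 comes off first (subtract 3). So sub: x = -3 or -9.

Answer: x ∈ {-9, -3}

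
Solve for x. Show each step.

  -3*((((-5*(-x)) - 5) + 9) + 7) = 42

Step 1. [-3*((((-5*(-x)) - 5) + 9) + 7) = 42] divide by the outer -3. So div: (((-5*(-x)) - 5) + 9) + 7 = -14.
Step 2. [(((-5*(-x)) - 5) + 9) + 7 = -14] the outer +7 inverts by subtracting 7. So sub: ((-5*(-x)) - 5) + 9 = -21.
Step 3. [((-5*(-x)) - 5) + 9 = -21] 9 comes off first (subtract 9). So sub: (-5*(-x)) - 5 = -30.
Step 4. [(-5*(-x)) - 5 = -30] common factor -5 (LHS and -30) — divide through. So factor: (-x) + 1 = 6.
Step 5. [(-x) + 1 = 6] subtract 1: x sits inside (… + 1), so sub: -x = 5.
Step 6. [-x = 5] LHS negated; negate both sides. So neg: x = -5.

Answer: x ∈ {-5}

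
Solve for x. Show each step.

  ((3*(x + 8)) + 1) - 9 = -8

Step 1. [((3*(x + 8)) + 1) - 9 = -8] add 9: x sits inside (… - 9) ⇒ sub: (3*(x + 8)) + 1 = 1.
Step 2. [(3*(x + 8)) + 1 = 1] subtract 1: x sits inside (… + 1) ⇒ sub: 3*(x + 8) = 0.
Step 3. [3*(x + 8) = 0] 3 out front; divide by 3. So div: x + 8 = 0.
Step 4. [x + 8 = 0] the outer +8 inverts by subtracting 8. So sub: x = -8.

Answer: x ∈ {-8}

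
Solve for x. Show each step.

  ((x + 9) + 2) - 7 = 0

Step 1. [((x + 9) + 2) - 7 = 0] 7 comes off first (add 7), so sub: (x + 9) + 2 = 7.
Step 2. [(x + 9) + 2 = 7] peel the +2: subtract 2 from each side ⇒ sub: x + 9 = 5.
Step 3. [x + 9 = 5] +9 is outermost — subtract 9 both sides, so sub: x = -4.

Answer: x ∈ {-4}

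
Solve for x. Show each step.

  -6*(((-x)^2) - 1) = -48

Step 1. [-6*(((-x)^2) - 1) = -48] -6·(inner) — divide through by -6, so div: ((-x)^2) - 1 = 8.
Step 2. [((-x)^2) - 1 = 8] the outer -1 inverts by adding 1. So sub: (-x)^2 = 9.
Step 3. [(-x)^2 = 9] LHS squared, RHS 9 ≥ 0: apply √ (±). So sqrt: -x = 3 or -3.
Step 4. [-x = 3 or -3] flip signs both sides ⇒ neg: x = -3 or 3.

Answer: x ∈ {-3, 3}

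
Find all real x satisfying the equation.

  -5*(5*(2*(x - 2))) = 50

Step 1. [-5*(5*(2*(x - 2))) = 50] -5·(inner) — divide through by -5 ⇒ div: 5*(2*(x - 2)) = -10.
Step 2. [5*(2*(x - 2)) = -10] LHS = 5·(…); ÷5 both sides. So div: 2*(x - 2) = -2.
Step 3. [2*(x - 2) = -2] leading coefficient 2: divide by 2 ⇒ div: x - 2 = -1.
Step 4. [x - 2 = -1] the outer -2 inverts by adding 2. So sub: x = 1.

Answer: x ∈ {1}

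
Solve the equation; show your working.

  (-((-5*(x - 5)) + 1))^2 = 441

Step 1. [(-((-5*(x - 5)) + 1))^2 = 441] √ both sides: 441 ≥ 0 gives two branches. So sqrt: -((-5*(x - 5)) + 1) = 21 or -21.
Step 2. [-((-5*(x - 5)) + 1) = 21 or -21] LHS negated; negate both sides, so neg: (-5*(x - 5)) + 1 = -21 or 21.
Step 3. [(-5*(x - 5)) + 1 = -21 or 21] +1 is outermost — subtract 1 both sides. So sub: -5*(x - 5) = -22 or 20.
Step 4. [-5*(x - 5) = -22 or 20] -5 out front; divide by -5 ⇒ div: x - 5 = 22/5 or -4.
Step 5. [x - 5 = 22/5 or -4] -5 is outermost — add 5 both sides, so sub: x = 47/5 or 1.

Answer: x ∈ {1, 47/5}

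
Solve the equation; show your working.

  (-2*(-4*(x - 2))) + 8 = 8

Step 1. [(-2*(-4*(x - 2))) + 8 = 8] -2 divides every term; factor it out. So factor: (-4*(x - 2)) - 4 = -4.
Step 2. [(-4*(x - 2)) - 4 = -4] the outer -4 inverts by adding 4. So sub: -4*(x - 2) = 0.
Step 3. [-4*(x - 2) = 0] LHS = -4·(…); ÷-4 both sides. So div: x - 2 = 0.
Step 4. [x - 2 = 0] 2 comes off first (add 2). So sub: x = 2.

Answer: x ∈ {2}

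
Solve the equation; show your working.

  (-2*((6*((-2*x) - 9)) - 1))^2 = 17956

Step 1. [(-2*((6*((-2*x) - 9)) - 1))^2 = 17956] √ both sides: 17956 ≥ 0 gives two branches ⇒ sqrt: -2*((6*((-2*x) - 9)) - 1) = 134 or -134.
Step 2. [-2*((6*((-2*x) - 9)) - 1) = 134 or -134] -2 out front; divide by -2. So div: (6*((-2*x) - 9)) - 1 = -67 or 67.
Step 3. [(6*((-2*x) - 9)) - 1 = -67 or 67] 1 comes off first (add 1), so sub: 6*((-2*x) - 9) = -66 or 68.
Step 4. [6*((-2*x) - 9) = -66 or 68] divide by the outer 6. So div: (-2*x) - 9 = -11 or 34/3.
Step 5. [(-2*x) - 9 = -11 or 34/3] -9 is outermost — add 9 both sides, so sub: -2*x = -2 or 61/3.
Step 6. [-2*x = -2 or 61/3] leading coefficient -2: divide by -2, so div: x = 1 or -61/6.

Answer: x ∈ {-61/6, 1}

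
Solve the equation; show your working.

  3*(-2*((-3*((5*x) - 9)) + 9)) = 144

Step 1. [3*(-2*((-3*((5*x) - 9)) + 9)) = 144] LHS = 3·(…); ÷3 both sides, so div: -2*((-3*((5*x) - 9)) + 9) = 48.
Step 2. [-2*((-3*((5*x) - 9)) + 9) = 48] -2·(inner) — divide through by -2 ⇒ div: (-3*((5*x) - 9)) + 9 = -24.
Step 3. [(-3*((5*x) - 9)) + 9 = -24] the outer +9 inverts by subtracting 9 ⇒ sub: -3*((5*x) - 9) = -33.
Step 4. [-3*((5*x) - 9) = -33] leading coefficient -3: divide by -3. So div: (5*x) - 9 = 11.
Step 5. [(5*x) - 9 = 11] the outer -9 inverts by adding 9 ⇒ sub: 5*x = 20.
Step 6. [5*x = 20] LHS = 5·(…); ÷5 both sides. So div: x = 4.

Answer: x ∈ {4}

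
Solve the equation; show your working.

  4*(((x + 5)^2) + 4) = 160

Step 1. [4*(((x + 5)^2) + 4) = 160] leading coefficient 4: divide by 4. So div: ((x + 5)^2) + 4 = 40.
Step 2. [((x + 5)^2) + 4 = 40] subtract 4: x sits inside (… + 4) ⇒ sub: (x + 5)^2 = 36.
Step 3. [(x + 5)^2 = 36] LHS squared, RHS 36 ≥ 0: apply √ (±). So sqrt: x + 5 = 6 or -6.
Step 4. [x + 5 = 6 or -6] +5 is outermost — subtract 5 both sides. So sub: x = 1 or -11.

Answer: x ∈ {-11, 1}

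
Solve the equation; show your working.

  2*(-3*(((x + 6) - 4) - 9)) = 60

Step 1. [2*(-3*(((x + 6) - 4) - 9)) = 60] 2 out front; divide by 2, so div: -3*(((x + 6) - 4) - 9) = 30.
Step 2. [-3*(((x + 6) - 4) - 9) = 30] -3·(inner) — divide through by -3. So div: ((x + 6) - 4) - 9 = -10.
Step 3. [((x + 6) - 4) - 9 = -10] add 9: x sits inside (… - 9). So sub: (x + 6) - 4 = -1.
Step 4. [(x + 6) - 4 = -1] add 4: x sits inside (… - 4) ⇒ sub: x + 6 = 3.
Step 5. [x + 6 = 3] 6 comes off first (subtract 6) ⇒ sub: x = -3.

Answer: x ∈ {-3}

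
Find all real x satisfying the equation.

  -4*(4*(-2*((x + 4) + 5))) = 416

Step 1. [-4*(4*(-2*((x + 4) + 5))) = 416] LHS = -4·(…); ÷-4 both sides, so div: 4*(-2*((x + 4) + 5)) = -104.
Step 2. [4*(-2*((x + 4) + 5)) = -104] 4·(inner) — divide through by 4, so div: -2*((x + 4) + 5) = -26.
Step 3. [-2*((x + 4) + 5) = -26] -2·(inner) — divide through by -2, so div: (x + 4) + 5 = 13.
Step 4. [(x + 4) + 5 = 13] +5 is outermost — subtract 5 both sides. So sub: x + 4 = 8.
Step 5. [x + 4 = 8] peel the +4: subtract 4 from each side, so sub: x = 4.

Answer: x ∈ {4}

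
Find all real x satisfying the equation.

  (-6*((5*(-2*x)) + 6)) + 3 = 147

Step 1. [(-6*((5*(-2*x)) + 6)) + 3 = 147] subtract 3: x sits inside (… + 3) ⇒ sub: -6*((5*(-2*x)) + 6) = 144.
Step 2. [-6*((5*(-2*x)) + 6) = 144] -6 out front; divide by -6 ⇒ div: (5*(-2*x)) + 6 = -24.
Step 3. [(5*(-2*x)) + 6 = -24] 6 comes off first (subtract 6) ⇒ sub: 5*(-2*x) = -30.
Step 4. [5*(-2*x) = -30] LHS = 5·(…); ÷5 both sides ⇒ div: -2*x = -6.
Step 5. [-2*x = -6] -2 out front; divide by -2, so div: x = 3.

Answer: x ∈ {3}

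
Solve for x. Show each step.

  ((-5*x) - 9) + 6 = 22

Step 1. [((-5*x) - 9) + 6 = 22] peel the +6: subtract 6 from each side, so sub: (-5*x) - 9 = 16.
Step 2. [(-5*x) - 9 = 16] add 9: x sits inside (… - 9), so sub: -5*x = 25.
Step 3. [-5*x = 25] divide by the outer -5, so div: x = -5.

Answer: x ∈ {-5}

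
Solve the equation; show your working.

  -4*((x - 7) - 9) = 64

Step 1. [-4*((x - 7) - 9) = 64] -4·(inner) — divide through by -4 ⇒ div: (x - 7) - 9 = -16.
Step 2. [(x - 7) - 9 = -16] add 9: x sits inside (… - 9), so sub: x - 7 = -7.
Step 3. [x - 7 = -7] add 7: x sits inside (… - 7). So sub: x = 0.

Answer: x ∈ {0}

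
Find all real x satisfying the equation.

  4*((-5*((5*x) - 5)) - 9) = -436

Step 1. [4*((-5*((5*x) - 5)) - 9) = -436] leading coefficient 4: divide by 4, so div: (-5*((5*x) - 5)) - 9 = -109.
Step 2. [(-5*((5*x) - 5)) - 9 = -109] add 9: x sits inside (… - 9), so sub: -5*((5*x) - 5) = -100.
Step 3. [-5*((5*x) - 5) = -100] -5 out front; divide by -5, so div: (5*x) - 5 = 20.
Step 4. [(5*x) - 5 = 20] peel the -5: add 5 from each side, so sub: 5*x = 25.
Step 5. [5*x = 25] 5·(inner) — divide through by 5. So div: x = 5.

Answer: x ∈ {5}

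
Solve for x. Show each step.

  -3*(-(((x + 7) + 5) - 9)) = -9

Step 1. [-3*(-(((x + 7) + 5) - 9)) = -9] LHS = -3·(…); ÷-3 both sides ⇒ div: -(((x + 7) + 5) - 9) = 3.
Step 2. [-(((x + 7) + 5) - 9) = 3] leading − — multiply by −1, so neg: ((x + 7) + 5) - 9 = -3.
Step 3. [((x + 7) + 5) - 9 = -3] peel the -9: add 9 from each side. So sub: (x + 7) + 5 = 6.
Step 4. [(x + 7) + 5 = 6] the outer +5 inverts by subtracting 5 ⇒ sub: x + 7 = 1.
Step 5. [x + 7 = 1] 7 comes off first (subtract 7). So sub: x = -6.

Answer: x ∈ {-6}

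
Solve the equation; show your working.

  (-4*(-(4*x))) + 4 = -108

Step 1. [(-4*(-(4*x))) + 4 = -108] common factor -4 (LHS and -108) — divide through. So factor: (-(4*x)) - 1 = 27.
Step 2. [(-(4*x)) - 1 = 27] add 1: x sits inside (… - 1) ⇒ sub: -(4*x) = 28.
Step 3. [-(4*x) = 28] leading − — multiply by −1 ⇒ neg: 4*x = -28.
Step 4. [4*x = -28] LHS = 4·(…); ÷4 both sides, so div: x = -7.

Answer: x ∈ {-7}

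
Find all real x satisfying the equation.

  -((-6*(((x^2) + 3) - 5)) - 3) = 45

Step 1. [-((-6*(((x^2) + 3) - 5)) - 3) = 45] LHS negated; negate both sides. So neg: (-6*(((x^2) + 3) - 5)) - 3 = -45.
Step 2. [(-6*(((x^2) + 3) - 5)) - 3 = -45] 3 comes off first (add 3), so sub: -6*(((x^2) + 3) - 5) = -42.
Step 3. [-6*(((x^2) + 3) - 5) = -42] LHS = -6·(…); ÷-6 both sides ⇒ div: ((x^2) + 3) - 5 = 7.
Step 4. [((x^2) + 3) - 5 = 7] -5 is outermost — add 5 both sides ⇒ sub: (x^2) + 3 = 12.
Step 5. [(x^2) + 3 = 12] +3 is outermost — subtract 3 both sides. So sub: x^2 = 9.
Step 6. [x^2 = 9] LHS squared, RHS 9 ≥ 0: apply √ (±), so sqrt: x = 3 or -3.

Answer: x ∈ {-3, 3}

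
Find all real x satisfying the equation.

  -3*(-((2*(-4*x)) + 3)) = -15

Step 1. [-3*(-((2*(-4*x)) + 3)) = -15] -3 out front; divide by -3, so div: -((2*(-4*x)) + 3) = 5.
Step 2. [-((2*(-4*x)) + 3) = 5] LHS negated; negate both sides. So neg: (2*(-4*x)) + 3 = -5.
Step 3. [(2*(-4*x)) + 3 = -5] peel the +3: subtract 3 from each side. So sub: 2*(-4*x) = -8.
Step 4. [2*(-4*x) = -8] LHS = 2·(…); ÷2 both sides ⇒ div: -4*x = -4.
Step 5. [-4*x = -4] LHS = -4·(…); ÷-4 both sides. So div: x = 1.

Answer: x ∈ {1}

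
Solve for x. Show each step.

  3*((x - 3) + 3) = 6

Step 1. [3*((x - 3) + 3) = 6] 3 out front; divide by 3. So div: (x - 3) + 3 = 2.
Step 2. [(x - 3) + 3 = 2] +3 is outermost — subtract 3 both sides ⇒ sub: x - 3 = -1.
Step 3. [x - 3 = -1] -3 is outermost — add 3 both sides, so sub: x = 2.

Answer: x ∈ {2}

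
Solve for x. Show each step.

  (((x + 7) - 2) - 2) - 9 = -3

Step 1. [(((x + 7) - 2) - 2) - 9 = -3] -9 is outermost — add 9 both sides, so sub: ((x + 7) - 2) - 2 = 6.
Step 2. [((x + 7) - 2) - 2 = 6] 2 comes off first (add 2) ⇒ sub: (x + 7) - 2 = 8.
Step 3. [(x + 7) - 2 = 8] add 2: x sits inside (… - 2). So sub: x + 7 = 10.
Step 4. [x + 7 = 10] subtract 7: x sits inside (… + 7), so sub: x = 3.

Answer: x ∈ {3}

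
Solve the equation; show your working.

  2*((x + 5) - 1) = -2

Step 1. [2*((x + 5) - 1) = -2] 2·(inner) — divide through by 2, so div: (x + 5) - 1 = -1.
Step 2. [(x + 5) - 1 = -1] -1 is outermost — add 1 both sides, so sub: x + 5 = 0.
Step 3. [x + 5 = 0] peel the +5: subtract 5 from each side, so sub: x = -5.

Answer: x ∈ {-5}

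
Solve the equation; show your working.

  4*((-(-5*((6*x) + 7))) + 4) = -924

Step 1. [4*((-(-5*((6*x) + 7))) + 4) = -924] 4 out front; divide by 4. So div: (-(-5*((6*x) + 7))) + 4 = -231.
Step 2. [(-(-5*((6*x) + 7))) + 4 = -231] the outer +4 inverts by subtracting 4. So sub: -(-5*((6*x) + 7)) = -235.
Step 3. [-(-5*((6*x) + 7)) = -235] leading − — multiply by −1 ⇒ neg: -5*((6*x) + 7) = 235.
Step 4. [-5*((6*x) + 7) = 235] -5·(inner) — divide through by -5. So div: (6*x) + 7 = -47.
Step 5. [(6*x) + 7 = -47] 7 comes off first (subtract 7) ⇒ sub: 6*x = -54.
Step 6. [6*x = -54] LHS = 6·(…); ÷6 both sides ⇒ div: x = -9.

Answer: x ∈ {-9}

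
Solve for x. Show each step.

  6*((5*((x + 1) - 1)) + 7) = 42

Step 1. [6*((5*((x + 1) - 1)) + 7) = 42] leading coefficient 6: divide by 6. So div: (5*((x + 1) - 1)) + 7 = 7.
Step 2. [(5*((x + 1) - 1)) + 7 = 7] peel the +7: subtract 7 from each side. So sub: 5*((x + 1) - 1) = 0.
Step 3. [5*((x + 1) - 1) = 0] leading coefficient 5: divide by 5, so div: (x + 1) - 1 = 0.
Step 4. [(x + 1) - 1 = 0] -1 is outermost — add 1 both sides. So sub: x + 1 = 1.
Step 5. [x + 1 = 1] 1 comes off first (subtract 1), so sub: x = 0.

Answer: x ∈ {0}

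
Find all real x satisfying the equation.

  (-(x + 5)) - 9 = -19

Step 1. [(-(x + 5)) - 9 = -19] the outer -9 inverts by adding 9, so sub: -(x + 5) = -10.
Step 2. [-(x + 5) = -10] LHS negated; negate both sides, so neg: x + 5 = 10.
Step 3. [x + 5 = 10] the outer +5 inverts by subtracting 5, so sub: x = 5.

Answer: x ∈ {5}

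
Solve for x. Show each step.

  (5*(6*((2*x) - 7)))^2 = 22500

Step 1. [(5*(6*((2*x) - 7)))^2 = 22500] √ both sides: 22500 ≥ 0 gives two branches ⇒ sqrt: 5*(6*((2*x) - 7)) = 150 or -150.
Step 2. [5*(6*((2*x) - 7)) = 150 or -150] LHS = 5·(…); ÷5 both sides, so div: 6*((2*x) - 7) = 30 or -30.
Step 3. [6*((2*x) - 7) = 30 or -30] LHS = 6·(…); ÷6 both sides. So div: (2*x) - 7 = 5 or -5.
Step 4. [(2*x) - 7 = 5 or -5] -7 is outermost — add 7 both sides. So sub: 2*x = 12 or 2.
Step 5. [2*x = 12 or 2] LHS = 2·(…); ÷2 both sides. So div: x = 6 or 1.

Answer: x ∈ {1, 6}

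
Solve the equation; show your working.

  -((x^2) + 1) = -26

Step 1. [-((x^2) + 1) = -26] LHS negated; negate both sides. So neg: (x^2) + 1 = 26.
Step 2. [(x^2) + 1 = 26] subtract 1: x sits inside (… + 1) ⇒ sub: x^2 = 25.
Step 3. [x^2 = 25] √ both sides: 25 ≥ 0 gives two branches, so sqrt: x = 5 or -5.

Answer: x ∈ {-5, 5}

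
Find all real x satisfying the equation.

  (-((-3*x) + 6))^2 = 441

Step 1. [(-((-3*x) + 6))^2 = 441] √ both sides: 441 ≥ 0 gives two branches. So sqrt: -((-3*x) + 6) = 21 or -21.
Step 2. [-((-3*x) + 6) = 21 or -21] flip signs both sides, so neg: (-3*x) + 6 = -21 or 21.
Step 3. [(-3*x) + 6 = -21 or 21] subtract 6: x sits inside (… + 6) ⇒ sub: -3*x = -27 or 15.
Step 4. [-3*x = -27 or 15] LHS = -3·(…); ÷-3 both sides. So div: x = 9 or -5.

Answer: x ∈ {-5, 9}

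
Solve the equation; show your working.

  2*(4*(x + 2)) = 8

Step 1. [2*(4*(x + 2)) = 8] 2 out front; divide by 2 ⇒ div: 4*(x + 2) = 4.
Step 2. [4*(x + 2) = 4] divide by the outer 4. So div: x + 2 = 1.
Step 3. [x + 2 = 1] +2 is outermost — subtract 2 both sides. So sub: x = -1.

Answer: x ∈ {-1}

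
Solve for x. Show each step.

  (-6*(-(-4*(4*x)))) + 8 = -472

Step 1. [(-6*(-(-4*(4*x)))) + 8 = -472] the outer +8 inverts by subtracting 8. So sub: -6*(-(-4*(4*x))) = -480.
Step 2. [-6*(-(-4*(4*x))) = -480] -6 out front; divide by -6. So div: -(-4*(4*x)) = 80.
Step 3. [-(-4*(4*x)) = 80] leading − — multiply by −1 ⇒ neg: -4*(4*x) = -80.
Step 4. [-4*(4*x) = -80] -4 out front; divide by -4. So div: 4*x = 20.
Step 5. [4*x = 20] 4 out front; divide by 4, so div: x = 5.

Answer: x ∈ {5}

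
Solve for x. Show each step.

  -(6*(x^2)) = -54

Step 1. [-(6*(x^2)) = -54] flip signs both sides, so neg: 6*(x^2) = 54.
Step 2. [6*(x^2) = 54] 6·(inner) — divide through by 6, so div: x^2 = 9.
Step 3. [x^2 = 9] LHS squared, RHS 9 ≥ 0: apply √ (±) ⇒ sqrt: x = 3 or -3.

Answer: x ∈ {-3, 3}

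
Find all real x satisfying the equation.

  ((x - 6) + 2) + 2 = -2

Step 1. [((x - 6) + 2) + 2 = -2] +2 is outermost — subtract 2 both sides ⇒ sub: (x - 6) + 2 = -4.
Step 2. [(x - 6) + 2 = -4] the outer +2 inverts by subtracting 2. So sub: x - 6 = -6.
Step 3. [x - 6 = -6] peel the -6: add 6 from each side, so sub: x = 0.

Answer: x ∈ {0}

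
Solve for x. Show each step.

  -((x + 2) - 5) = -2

Step 1. [-((x + 2) - 5) = -2] LHS negated; negate both sides, so neg: (x + 2) - 5 = 2.
Step 2. [(x + 2) - 5 = 2] add 5: x sits inside (… - 5). So sub: x + 2 = 7.
Step 3. [x + 2 = 7] the outer +2 inverts by subtracting 2. So sub: x = 5.

Answer: x ∈ {5}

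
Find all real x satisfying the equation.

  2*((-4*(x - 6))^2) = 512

Step 1. [2*((-4*(x - 6))^2) = 512] 2·(inner) — divide through by 2, so div: (-4*(x - 6))^2 = 256.
Step 2. [(-4*(x - 6))^2 = 256] LHS squared, RHS 256 ≥ 0: apply √ (±). So sqrt: -4*(x - 6) = 16 or -16.
Step 3. [-4*(x - 6) = 16 or -16] -4·(inner) — divide through by -4 ⇒ div: x - 6 = -4 or 4.
Step 4. [x - 6 = -4 or 4] -6 is outermost — add 6 both sides. So sub: x = 2 or 10.

Answer: x ∈ {2, 10}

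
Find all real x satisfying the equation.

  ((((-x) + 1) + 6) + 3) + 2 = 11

Step 1. [((((-x) + 1) + 6) + 3) + 2 = 11] subtract 2: x sits inside (… + 2). So sub: (((-x) + 1) + 6) + 3 = 9.
Step 2. [(((-x) + 1) + 6) + 3 = 9] +3 is outermost — subtract 3 both sides ⇒ sub: ((-x) + 1) + 6 = 6.
Step 3. [((-x) + 1) + 6 = 6] peel the +6: subtract 6 from each side, so sub: (-x) + 1 = 0.
Step 4. [(-x) + 1 = 0] subtract 1: x sits inside (… + 1), so sub: -x = -1.
Step 5. [-x = -1] flip signs both sides. So neg: x = 1.

Answer: x ∈ {1}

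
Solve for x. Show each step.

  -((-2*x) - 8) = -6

Step 1. [-((-2*x) - 8) = -6] flip signs both sides. So neg: (-2*x) - 8 = 6.
Step 2. [(-2*x) - 8 = 6] add 8: x sits inside (… - 8). So sub: -2*x = 14.
Step 3. [-2*x = 14] leading coefficient -2: divide by -2 ⇒ div: x = -7.

Answer: x ∈ {-7}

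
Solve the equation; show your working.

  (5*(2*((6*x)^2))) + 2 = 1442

Step 1. [(5*(2*((6*x)^2))) + 2 = 1442] subtract 2: x sits inside (… + 2) ⇒ sub: 5*(2*((6*x)^2)) = 1440.
Step 2. [5*(2*((6*x)^2)) = 1440] 5·(inner) — divide through by 5, so div: 2*((6*x)^2) = 288.
Step 3. [2*((6*x)^2) = 288] LHS = 2·(…); ÷2 both sides, so div: (6*x)^2 = 144.
Step 4. [(6*x)^2 = 144] LHS squared, RHS 144 ≥ 0: apply √ (±). So sqrt: 6*x = 12 or -12.
Step 5. [6*x = 12 or -12] 6 out front; divide by 6 ⇒ div: x = 2 or -2.

Answer: x ∈ {-2, 2}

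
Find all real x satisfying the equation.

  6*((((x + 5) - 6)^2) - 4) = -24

Step 1. [6*((((x + 5) - 6)^2) - 4) = -24] LHS = 6·(…); ÷6 both sides, so div: (((x + 5) - 6)^2) - 4 = -4.
Step 2. [(((x + 5) - 6)^2) - 4 = -4] the outer -4 inverts by adding 4, so sub: ((x + 5) - 6)^2 = 0.
Step 3. [((x + 5) - 6)^2 = 0] 0 ≥ 0, LHS is (·)² — take ±√. So sqrt: (x + 5) - 6 = 0.
Step 4. [(x + 5) - 6 = 0] peel the -6: add 6 from each side ⇒ sub: x + 5 = 6.
Step 5. [x + 5 = 6] the outer +5 inverts by subtracting 5. So sub: x = 1.

Answer: x ∈ {1}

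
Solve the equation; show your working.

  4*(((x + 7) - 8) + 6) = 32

Step 1. [4*(((x + 7) - 8) + 6) = 32] 4·(inner) — divide through by 4. So div: ((x + 7) - 8) + 6 = 8.
Step 2. [((x + 7) - 8) + 6 = 8] the outer +6 inverts by subtracting 6 ⇒ sub: (x + 7) - 8 = 2.
Step 3. [(x + 7) - 8 = 2] the outer -8 inverts by adding 8, so sub: x + 7 = 10.
Step 4. [x + 7 = 10] subtract 7: x sits inside (… + 7), so sub: x = 3.

Answer: x ∈ {3}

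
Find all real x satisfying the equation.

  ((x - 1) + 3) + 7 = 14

Step 1. [((x - 1) + 3) + 7 = 14] +7 is outermost — subtract 7 both sides ⇒ sub: (x - 1) + 3 = 7.
Step 2. [(x - 1) + 3 = 7] +3 is outermost — subtract 3 both sides, so sub: x - 1 = 4.
Step 3. [x - 1 = 4] add 1: x sits inside (… - 1). So sub: x = 5.

Answer: x ∈ {5}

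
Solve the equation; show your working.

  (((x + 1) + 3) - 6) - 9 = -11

Step 1. [(((x + 1) + 3) - 6) - 9 = -11] peel the -9: add 9 from each side. So sub: ((x + 1) + 3) - 6 = -2.
Step 2. [((x + 1) + 3) - 6 = -2] 6 comes off first (add 6) ⇒ sub: (x + 1) + 3 = 4.
Step 3. [(x + 1) + 3 = 4] subtract 3: x sits inside (… + 3), so sub: x + 1 = 1.
Step 4. [x + 1 = 1] 1 comes off first (subtract 1) ⇒ sub: x = 0.

Answer: x ∈ {0}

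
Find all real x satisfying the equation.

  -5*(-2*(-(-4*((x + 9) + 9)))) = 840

Step 1. [-5*(-2*(-(-4*((x + 9) + 9)))) = 840] divide by the outer -5. So div: -2*(-(-4*((x + 9) + 9))) = -168.
Step 2. [-2*(-(-4*((x + 9) + 9))) = -168] divide by the outer -2. So div: -(-4*((x + 9) + 9)) = 84.
Step 3. [-(-4*((x + 9) + 9)) = 84] flip signs both sides, so neg: -4*((x + 9) + 9) = -84.
Step 4. [-4*((x + 9) + 9) = -84] LHS = -4·(…); ÷-4 both sides, so div: (x + 9) + 9 = 21.
Step 5. [(x + 9) + 9 = 21] +9 is outermost — subtract 9 both sides. So sub: x + 9 = 12.
Step 6. [x + 9 = 12] the outer +9 inverts by subtracting 9 ⇒ sub: x = 3.

Answer: x ∈ {3}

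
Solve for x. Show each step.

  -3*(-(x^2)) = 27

Step 1. [-3*(-(x^2)) = 27] leading coefficient -3: divide by -3 ⇒ div: -(x^2) = -9.
Step 2. [-(x^2) = -9] flip signs both sides. So neg: x^2 = 9.
Step 3. [x^2 = 9] LHS squared, RHS 9 ≥ 0: apply √ (±), so sqrt: x = 3 or -3.

Answer: x ∈ {-3, 3}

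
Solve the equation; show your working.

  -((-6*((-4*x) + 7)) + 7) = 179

Step 1. [-((-6*((-4*x) + 7)) + 7) = 179] flip signs both sides ⇒ neg: (-6*((-4*x) + 7)) + 7 = -179.
Step 2. [(-6*((-4*x) + 7)) + 7 = -179] 7 comes off first (subtract 7) ⇒ sub: -6*((-4*x) + 7) = -186.
Step 3. [-6*((-4*x) + 7) = -186] divide by the outer -6 ⇒ div: (-4*x) + 7 = 31.
Step 4. [(-4*x) + 7 = 31] 7 comes off first (subtract 7), so sub: -4*x = 24.
Step 5. [-4*x = 24] -4 out front; divide by -4. So div: x = -6.

Answer: x ∈ {-6}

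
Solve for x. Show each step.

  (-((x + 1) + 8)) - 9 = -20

Step 1. [(-((x + 1) + 8)) - 9 = -20] the outer -9 inverts by adding 9 ⇒ sub: -((x + 1) + 8) = -11.
Step 2. [-((x + 1) + 8) = -11] flip signs both sides ⇒ neg: (x + 1) + 8 = 11.
Step 3. [(x + 1) + 8 = 11] subtract 8: x sits inside (… + 8) ⇒ sub: x + 1 = 3.
Step 4. [x + 1 = 3] peel the +1: subtract 1 from each side. So sub: x = 2.

Answer: x ∈ {2}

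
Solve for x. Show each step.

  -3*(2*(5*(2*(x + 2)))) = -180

Step 1. [-3*(2*(5*(2*(x + 2)))) = -180] -3·(inner) — divide through by -3 ⇒ div: 2*(5*(2*(x + 2))) = 60.
Step 2. [2*(5*(2*(x + 2))) = 60] 2 out front; divide by 2 ⇒ div: 5*(2*(x + 2)) = 30.
Step 3. [5*(2*(x + 2)) = 30] LHS = 5·(…); ÷5 both sides. So div: 2*(x + 2) = 6.
Step 4. [2*(x + 2) = 6] 2·(inner) — divide through by 2. So div: x + 2 = 3.
Step 5. [x + 2 = 3] the outer +2 inverts by subtracting 2, so sub: x = 1.

Answer: x ∈ {1}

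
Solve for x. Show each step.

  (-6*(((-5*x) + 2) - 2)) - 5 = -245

Step 1. [(-6*(((-5*x) + 2) - 2)) - 5 = -245] peel the -5: add 5 from each side ⇒ sub: -6*(((-5*x) + 2) - 2) = -240.
Step 2. [-6*(((-5*x) + 2) - 2) = -240] leading coefficient -6: divide by -6, so div: ((-5*x) + 2) - 2 = 40.
Step 3. [((-5*x) + 2) - 2 = 40] peel the -2: add 2 from each side ⇒ sub: (-5*x) + 2 = 42.
Step 4. [(-5*x) + 2 = 42] peel the +2: subtract 2 from each side ⇒ sub: -5*x = 40.
Step 5. [-5*x = 40] LHS = -5·(…); ÷-5 both sides ⇒ div: x = -8.

Answer: x ∈ {-8}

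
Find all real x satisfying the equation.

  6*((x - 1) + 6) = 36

Step 1. [6*((x - 1) + 6) = 36] 6 out front; divide by 6. So div: (x - 1) + 6 = 6.
Step 2. [(x - 1) + 6 = 6] peel the +6: subtract 6 from each side ⇒ sub: x - 1 = 0.
Step 3. [x - 1 = 0] the outer -1 inverts by adding 1, so sub: x = 1.

Answer: x ∈ {1}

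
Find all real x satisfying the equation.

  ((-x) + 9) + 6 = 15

Step 1. [((-x) + 9) + 6 = 15] 6 comes off first (subtract 6). So sub: (-x) + 9 = 9.
Step 2. [(-x) + 9 = 9] the outer +9 inverts by subtracting 9, so sub: -x = 0.
Step 3. [-x = 0] leading − — multiply by −1. So neg: x = 0.

Answer: x ∈ {0}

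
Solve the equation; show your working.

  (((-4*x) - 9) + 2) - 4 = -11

Step 1. [(((-4*x) - 9) + 2) - 4 = -11] add 4: x sits inside (… - 4). So sub: ((-4*x) - 9) + 2 = -7.
Step 2. [((-4*x) - 9) + 2 = -7] 2 comes off first (subtract 2) ⇒ sub: (-4*x) - 9 = -9.
Step 3. [(-4*x) - 9 = -9] 9 comes off first (add 9) ⇒ sub: -4*x = 0.
Step 4. [-4*x = 0] -4 out front; divide by -4, so div: x = 0.

Answer: x ∈ {0}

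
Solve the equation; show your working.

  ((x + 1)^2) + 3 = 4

Step 1. [((x + 1)^2) + 3 = 4] subtract 3: x sits inside (… + 3) ⇒ sub: (x + 1)^2 = 1.
Step 2. [(x + 1)^2 = 1] 1 ≥ 0, LHS is (·)² — take ±√, so sqrt: x + 1 = 1 or -1.
Step 3. [x + 1 = 1 or -1] subtract 1: x sits inside (… + 1), so sub: x = 0 or -2.

Answer: x ∈ {-2, 0}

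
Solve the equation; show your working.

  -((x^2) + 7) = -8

Step 1. [-((x^2) + 7) = -8] LHS negated; negate both sides, so neg: (x^2) + 7 = 8.
Step 2. [(x^2) + 7 = 8] +7 is outermost — subtract 7 both sides, so sub: x^2 = 1.
Step 3. [x^2 = 1] √ both sides: 1 ≥ 0 gives two branches, so sqrt: x = 1 or -1.

Answer: x ∈ {-1, 1}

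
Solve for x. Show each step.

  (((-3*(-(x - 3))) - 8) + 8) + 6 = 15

Step 1. [(((-3*(-(x - 3))) - 8) + 8) + 6 = 15] peel the +6: subtract 6 from each side, so sub: ((-3*(-(x - 3))) - 8) + 8 = 9.
Step 2. [((-3*(-(x - 3))) - 8) + 8 = 9] 8 comes off first (subtract 8) ⇒ sub: (-3*(-(x - 3))) - 8 = 1.
Step 3. [(-3*(-(x - 3))) - 8 = 1] -8 is outermost — add 8 both sides. So sub: -3*(-(x - 3)) = 9.
Step 4. [-3*(-(x - 3)) = 9] -3·(inner) — divide through by -3, so div: -(x - 3) = -3.
Step 5. [-(x - 3) = -3] leading − — multiply by −1, so neg: x - 3 = 3.
Step 6. [x - 3 = 3] add 3: x sits inside (… - 3) ⇒ sub: x = 6.

Answer: x ∈ {6}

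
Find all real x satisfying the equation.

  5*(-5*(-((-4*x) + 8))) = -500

Step 1. [5*(-5*(-((-4*x) + 8))) = -500] leading coefficient 5: divide by 5. So div: -5*(-((-4*x) + 8)) = -100.
Step 2. [-5*(-((-4*x) + 8)) = -100] divide by the outer -5. So div: -((-4*x) + 8) = 20.
Step 3. [-((-4*x) + 8) = 20] leading − — multiply by −1, so neg: (-4*x) + 8 = -20.
Step 4. [(-4*x) + 8 = -20] -4 divides every term; factor it out, so factor: x - 2 = 5.
Step 5. [x - 2 = 5] peel the -2: add 2 from each side ⇒ sub: x = 7.

Answer: x ∈ {7}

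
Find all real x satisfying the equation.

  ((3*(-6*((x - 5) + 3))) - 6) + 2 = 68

Step 1. [((3*(-6*((x - 5) + 3))) - 6) + 2 = 68] subtract 2: x sits inside (… + 2) ⇒ sub: (3*(-6*((x - 5) + 3))) - 6 = 66.
Step 2. [(3*(-6*((x - 5) + 3))) - 6 = 66] 3 divides every term; factor it out, so factor: (-6*((x - 5) + 3)) - 2 = 22.
Step 3. [(-6*((x - 5) + 3)) - 2 = 22] add 2: x sits inside (… - 2), so sub: -6*((x - 5) + 3) = 24.
Step 4. [-6*((x - 5) + 3) = 24] LHS = -6·(…); ÷-6 both sides. So div: (x - 5) + 3 = -4.
Step 5. [(x - 5) + 3 = -4] +3 is outermost — subtract 3 both sides. So sub: x - 5 = -7.
Step 6. [x - 5 = -7] -5 is outermost — add 5 both sides ⇒ sub: x = -2.

Answer: x ∈ {-2}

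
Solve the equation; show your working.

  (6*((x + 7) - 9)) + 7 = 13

Step 1. [(6*((x + 7) - 9)) + 7 = 13] peel the +7: subtract 7 from each side, so sub: 6*((x + 7) - 9) = 6.
Step 2. [6*((x + 7) - 9) = 6] 6 out front; divide by 6, so div: (x + 7) - 9 = 1.
Step 3. [(x + 7) - 9 = 1] peel the -9: add 9 from each side. So sub: x + 7 = 10.
Step 4. [x + 7 = 10] subtract 7: x sits inside (… + 7), so sub: x = 3.

Answer: x ∈ {3}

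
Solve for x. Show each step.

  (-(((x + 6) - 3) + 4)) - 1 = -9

Step 1. [(-(((x + 6) - 3) + 4)) - 1 = -9] -1 is outermost — add 1 both sides, so sub: -(((x + 6) - 3) + 4) = -8.
Step 2. [-(((x + 6) - 3) + 4) = -8] leading − — multiply by −1, so neg: ((x + 6) - 3) + 4 = 8.
Step 3. [((x + 6) - 3) + 4 = 8] subtract 4: x sits inside (… + 4) ⇒ sub: (x + 6) - 3 = 4.
Step 4. [(x + 6) - 3 = 4] the outer -3 inverts by adding 3 ⇒ sub: x + 6 = 7.
Step 5. [x + 6 = 7] peel the +6: subtract 6 from each side, so sub: x = 1.

Answer: x ∈ {1}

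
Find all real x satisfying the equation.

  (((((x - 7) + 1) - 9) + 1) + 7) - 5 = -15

Step 1. [(((((x - 7) + 1) - 9) + 1) + 7) - 5 = -15] peel the -5: add 5 from each side, so sub: ((((x - 7) + 1) - 9) + 1) + 7 = -10.
Step 2. [((((x - 7) + 1) - 9) + 1) + 7 = -10] +7 is outermost — subtract 7 both sides, so sub: (((x - 7) + 1) - 9) + 1 = -17.
Step 3. [(((x - 7) + 1) - 9) + 1 = -17] peel the +1: subtract 1 from each side ⇒ sub: ((x - 7) + 1) - 9 = -18.
Step 4. [((x - 7) + 1) - 9 = -18] -9 is outermost — add 9 both sides, so sub: (x - 7) + 1 = -9.
Step 5. [(x - 7) + 1 = -9] the outer +1 inverts by subtracting 1. So sub: x - 7 = -10.
Step 6. [x - 7 = -10] peel the -7: add 7 from each side. So sub: x = -3.

Answer: x ∈ {-3}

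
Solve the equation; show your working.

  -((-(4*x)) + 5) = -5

Step 1. [-((-(4*x)) + 5) = -5] LHS negated; negate both sides, so neg: (-(4*x)) + 5 = 5.
Step 2. [(-(4*x)) + 5 = 5] subtract 5: x sits inside (… + 5). So sub: -(4*x) = 0.
Step 3. [-(4*x) = 0] flip signs both sides, so neg: 4*x = 0.
Step 4. [4*x = 0] 4 out front; divide by 4. So div: x = 0.

Answer: x ∈ {0}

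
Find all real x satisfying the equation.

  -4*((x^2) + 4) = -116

Step 1. [-4*((x^2) + 4) = -116] divide by the outer -4 ⇒ div: (x^2) + 4 = 29.
Step 2. [(x^2) + 4 = 29] 4 comes off first (subtract 4), so sub: x^2 = 25.
Step 3. [x^2 = 25] √ both sides: 25 ≥ 0 gives two branches. So sqrt: x = 5 or -5.

Answer: x ∈ {-5, 5}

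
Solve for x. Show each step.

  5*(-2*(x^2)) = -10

Step 1. [5*(-2*(x^2)) = -10] 5 out front; divide by 5 ⇒ div: -2*(x^2) = -2.
Step 2. [-2*(x^2) = -2] -2 out front; divide by -2. So div: x^2 = 1.
Step 3. [x^2 = 1] √ both sides: 1 ≥ 0 gives two branches. So sqrt: x = 1 or -1.

Answer: x ∈ {-1, 1}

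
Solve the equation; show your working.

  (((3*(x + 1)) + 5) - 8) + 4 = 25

Step 1. [(((3*(x + 1)) + 5) - 8) + 4 = 25] 4 comes off first (subtract 4). So sub: ((3*(x + 1)) + 5) - 8 = 21.
Step 2. [((3*(x + 1)) + 5) - 8 = 21] peel the -8: add 8 from each side ⇒ sub: (3*(x + 1)) + 5 = 29.
Step 3. [(3*(x + 1)) + 5 = 29] the outer +5 inverts by subtracting 5 ⇒ sub: 3*(x + 1) = 24.
Step 4. [3*(x + 1) = 24] divide by the outer 3, so div: x + 1 = 8.
Step 5. [x + 1 = 8] 1 comes off first (subtract 1), so sub: x = 7.

Answer: x ∈ {7}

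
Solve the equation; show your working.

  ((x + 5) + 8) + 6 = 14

Step 1. [((x + 5) + 8) + 6 = 14] peel the +6: subtract 6 from each side ⇒ sub: (x + 5) + 8 = 8.
Step 2. [(x + 5) + 8 = 8] the outer +8 inverts by subtracting 8. So sub: x + 5 = 0.
Step 3. [x + 5 = 0] peel the +5: subtract 5 from each side ⇒ sub: x = -5.

Answer: x ∈ {-5}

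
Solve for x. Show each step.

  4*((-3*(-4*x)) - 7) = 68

Step 1. [4*((-3*(-4*x)) - 7) = 68] leading coefficient 4: divide by 4 ⇒ div: (-3*(-4*x)) - 7 = 17.
Step 2. [(-3*(-4*x)) - 7 = 17] peel the -7: add 7 from each side, so sub: -3*(-4*x) = 24.
Step 3. [-3*(-4*x) = 24] leading coefficient -3: divide by -3, so div: -4*x = -8.
Step 4. [-4*x = -8] leading coefficient -4: divide by -4 ⇒ div: x = 2.

Answer: x ∈ {2}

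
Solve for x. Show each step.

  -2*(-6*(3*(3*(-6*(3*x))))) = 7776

Step 1. [-2*(-6*(3*(3*(-6*(3*x))))) = 7776] LHS = -2·(…); ÷-2 both sides ⇒ div: -6*(3*(3*(-6*(3*x)))) = -3888.
Step 2. [-6*(3*(3*(-6*(3*x)))) = -3888] divide by the outer -6 ⇒ div: 3*(3*(-6*(3*x))) = 648.
Step 3. [3*(3*(-6*(3*x))) = 648] 3·(inner) — divide through by 3 ⇒ div: 3*(-6*(3*x)) = 216.
Step 4. [3*(-6*(3*x)) = 216] leading coefficient 3: divide by 3 ⇒ div: -6*(3*x) = 72.
Step 5. [-6*(3*x) = 72] leading coefficient -6: divide by -6 ⇒ div: 3*x = -12.
Step 6. [3*x = -12] LHS = 3·(…); ÷3 both sides ⇒ div: x = -4.

Answer: x ∈ {-4}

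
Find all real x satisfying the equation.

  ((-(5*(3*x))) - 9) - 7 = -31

Step 1. [((-(5*(3*x))) - 9) - 7 = -31] peel the -7: add 7 from each side. So sub: (-(5*(3*x))) - 9 = -24.
Step 2. [(-(5*(3*x))) - 9 = -24] -9 is outermost — add 9 both sides. So sub: -(5*(3*x)) = -15.
Step 3. [-(5*(3*x)) = -15] leading − — multiply by −1, so neg: 5*(3*x) = 15.
Step 4. [5*(3*x) = 15] divide by the outer 5 ⇒ div: 3*x = 3.
Step 5. [3*x = 3] leading coefficient 3: divide by 3 ⇒ div: x = 1.

Answer: x ∈ {1}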